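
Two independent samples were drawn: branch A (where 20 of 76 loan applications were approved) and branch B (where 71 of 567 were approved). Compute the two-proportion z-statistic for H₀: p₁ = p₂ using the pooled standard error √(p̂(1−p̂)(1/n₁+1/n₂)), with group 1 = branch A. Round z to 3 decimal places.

z = 3.240

Sample proportions: p̂₁ = 20/76 = 0.26316 and p̂₂ = 71/567 = 0.12522.
Pooling: p̂ = 91/643 = 0.14152.
Pooled SE = √[0.1214950·0.01492156] ≈ 0.042578.
z = (p̂₁ − p̂₂)/SE = (0.26316 − 0.12522)/0.042578 = 0.13794/0.042578 = 3.240.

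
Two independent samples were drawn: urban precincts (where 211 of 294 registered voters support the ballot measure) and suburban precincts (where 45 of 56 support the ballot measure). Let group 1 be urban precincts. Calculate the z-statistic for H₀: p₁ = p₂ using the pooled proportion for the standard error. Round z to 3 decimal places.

Sample proportions: p̂₁ = 211/294 = 0.71769 and p̂₂ = 45/56 = 0.80357.
Pooled p̂ = (211+45)/(294+56) = 256/350 = 0.73143.
Pooled SE = √[0.1964408·0.02125850] ≈ 0.064622.
z = (p̂₁ − p̂₂)/SE = (0.71769 − 0.80357)/0.064622 = -0.08588/0.064622 = -1.329.

z = -1.329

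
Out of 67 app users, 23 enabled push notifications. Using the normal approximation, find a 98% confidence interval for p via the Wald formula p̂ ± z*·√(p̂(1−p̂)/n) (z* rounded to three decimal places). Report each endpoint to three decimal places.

(0.208, 0.478)

Sample proportion p̂ = 23/67 = 0.34328.
Standard error of p̂: √(0.225440/67) = √0.003364776 = 0.058007.
For 98% confidence, z* = 2.326.
Margin = 2.326·0.058007 = 0.13492.
Interval: 0.34328 ± 0.13492 → (0.208, 0.478).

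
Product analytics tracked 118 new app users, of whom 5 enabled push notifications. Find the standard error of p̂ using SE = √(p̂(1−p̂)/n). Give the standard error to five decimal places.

Sample proportion p̂ = 5/118 = 0.04237.
p̂(1−p̂) = 0.04237·0.95763 = 0.040575.
Dividing by n and taking the root: √0.000343856 = 0.01854.

SE = 0.01854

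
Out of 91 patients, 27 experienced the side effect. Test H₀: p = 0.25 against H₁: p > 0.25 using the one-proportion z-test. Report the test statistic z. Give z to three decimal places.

p̂ = 27/91 = 0.29670.
Under H₀, SE = √(p₀(1−p₀)/n) = √(0.25·0.75/91) = √0.002060440 = 0.045392.
Test statistic: z = 0.04670/0.045392 = 1.029.

z = 1.029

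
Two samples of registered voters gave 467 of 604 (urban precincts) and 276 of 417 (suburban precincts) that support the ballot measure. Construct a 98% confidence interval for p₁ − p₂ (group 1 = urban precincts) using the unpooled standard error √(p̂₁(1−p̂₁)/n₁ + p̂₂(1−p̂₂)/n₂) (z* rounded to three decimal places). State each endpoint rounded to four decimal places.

(0.0444, 0.1782)

p̂₁ = 0.77318, p̂₂ = 0.66187, so the observed difference is 0.11131.
SE = √(0.000290353 + 0.000536686) = √0.000827039 = 0.028758.
The 98% critical value is z* = 2.326. Margin = 2.326·0.028758 = 0.06689.
CI: 0.11131 ± 0.06689 = (0.0444, 0.1782).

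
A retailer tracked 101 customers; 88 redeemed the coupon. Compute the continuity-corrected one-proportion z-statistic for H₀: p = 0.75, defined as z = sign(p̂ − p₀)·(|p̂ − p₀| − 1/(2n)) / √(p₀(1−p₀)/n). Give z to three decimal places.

z = 2.700

p̂ = 88/101 = 0.87129. p̂ − p₀ = 0.121287.
Continuity correction 1/(2n) = 1/202 = 0.004950.
Corrected numerator: |0.121287| − 0.004950 = 0.116337.
SE₀ = √(0.75·0.25/101) = 0.043086.
z = +0.116337/0.043086 = 2.700.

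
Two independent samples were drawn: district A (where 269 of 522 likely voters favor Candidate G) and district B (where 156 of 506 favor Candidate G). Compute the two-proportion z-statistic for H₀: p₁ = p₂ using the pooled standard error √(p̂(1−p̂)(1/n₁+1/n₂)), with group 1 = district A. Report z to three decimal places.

Sample proportions: p̂₁ = 269/522 = 0.51533 and p̂₂ = 156/506 = 0.30830.
Pooling: p̂ = 425/1028 = 0.41342.
SE = √[p̂(1−p̂)(1/n₁+1/n₂)] = √[0.41342·0.58658·(1/522+1/506)] ≈ 0.030722.
z = (p̂₁ − p̂₂)/SE = (0.51533 − 0.30830)/0.030722 = 0.20703/0.030722 = 6.739.

z = 6.739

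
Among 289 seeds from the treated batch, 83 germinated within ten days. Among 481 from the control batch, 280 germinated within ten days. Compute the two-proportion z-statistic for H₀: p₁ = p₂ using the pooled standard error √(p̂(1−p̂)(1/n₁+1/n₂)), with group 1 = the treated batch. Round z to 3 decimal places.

p̂₁ = 83/289 = 0.28720, p̂₂ = 280/481 = 0.58212.
Pooled p̂ = (83+280)/(289+481) = 363/770 = 0.47143.
SE = √[p̂(1−p̂)(1/n₁+1/n₂)] = √[0.47143·0.52857·(1/289+1/481)] ≈ 0.037152.
z = (p̂₁ − p̂₂)/SE = (0.28720 − 0.58212)/0.037152 = -0.29492/0.037152 = -7.938.

z = -7.938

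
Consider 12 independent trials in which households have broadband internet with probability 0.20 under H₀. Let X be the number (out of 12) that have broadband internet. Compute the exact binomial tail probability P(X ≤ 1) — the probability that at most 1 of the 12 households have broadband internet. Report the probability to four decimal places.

X is binomial with n = 12 and p = 0.20.
P(X ≤ 1) = C(12,0)·0.20^0·0.80^12 + C(12,1)·0.20^1·0.80^11.
= 0.068719 + 0.206158 = 0.2749.

P = 0.2749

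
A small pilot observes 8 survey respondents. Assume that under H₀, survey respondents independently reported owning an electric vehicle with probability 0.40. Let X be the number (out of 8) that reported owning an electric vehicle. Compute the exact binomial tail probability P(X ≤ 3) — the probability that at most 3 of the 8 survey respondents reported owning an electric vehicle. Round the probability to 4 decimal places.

X is binomial with n = 8 and p = 0.40.
P(X ≤ 3) = C(8,0)·0.40^0·0.60^8 + C(8,1)·0.40^1·0.60^7 + C(8,2)·0.40^2·0.60^6 + C(8,3)·0.40^3·0.60^5.
= 0.016796 + 0.089580 + 0.209019 + 0.278692 = 0.5941.

P = 0.5941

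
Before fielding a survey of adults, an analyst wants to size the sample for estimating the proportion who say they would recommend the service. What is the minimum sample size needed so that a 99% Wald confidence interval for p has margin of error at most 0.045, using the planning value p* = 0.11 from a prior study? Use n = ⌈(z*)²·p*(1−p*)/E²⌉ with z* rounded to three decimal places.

z* = 2.576 at the 99% level.
p*(1−p*) = 0.11·0.89 = 0.0979.
(z*)²·p*(1−p*)/E² = 6.635776·0.0979/0.002025 = 320.811.
⌈320.811⌉ = 321.

n = 321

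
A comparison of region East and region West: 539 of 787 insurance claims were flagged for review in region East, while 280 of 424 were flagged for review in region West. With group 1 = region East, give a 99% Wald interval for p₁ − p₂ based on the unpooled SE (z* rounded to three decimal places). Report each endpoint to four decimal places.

(-0.0485, 0.0975)

p̂₁ = 539/787 = 0.68488, p̂₂ = 280/424 = 0.66038; p̂₁ − p̂₂ = 0.02450.
Unpooled SE = √(p̂₁(1−p̂₁)/n₁ + p̂₂(1−p̂₂)/n₂) = √(0.000274231 + 0.000528960) = 0.028341.
For 99% confidence, z* = 2.576. Margin of error = 0.07301.
So the interval runs from -0.0485 to 0.0975.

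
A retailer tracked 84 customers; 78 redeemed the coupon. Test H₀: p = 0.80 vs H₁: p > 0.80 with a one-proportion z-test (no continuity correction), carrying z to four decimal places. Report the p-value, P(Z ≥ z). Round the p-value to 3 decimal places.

p-value = 0.002

p̂ = 78/84 = 0.92857.
Null standard error: √(0.80·0.20/84) = √0.001904762 = 0.043644.
Test statistic (full precision, shown to 4 dp): z = (78/84 − 0.80)/SE₀ ≈ 2.9459.
p-value = P(Z ≥ z) with z = 2.9459 → 0.002.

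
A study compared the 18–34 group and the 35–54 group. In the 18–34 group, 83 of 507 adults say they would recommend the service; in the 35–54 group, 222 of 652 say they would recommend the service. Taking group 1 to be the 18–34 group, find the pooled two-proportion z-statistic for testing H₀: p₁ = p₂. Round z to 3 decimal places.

z = -6.780

Sample proportions: p̂₁ = 83/507 = 0.16371 and p̂₂ = 222/652 = 0.34049.
Pooled p̂ = (83+222)/(507+652) = 305/1159 = 0.26316.
SE = √[p̂(1−p̂)(1/n₁+1/n₂)] = √[0.26316·0.73684·(1/507+1/652)] ≈ 0.026074.
z = (p̂₁ − p̂₂)/SE = (0.16371 − 0.34049)/0.026074 = -0.17678/0.026074 = -6.780.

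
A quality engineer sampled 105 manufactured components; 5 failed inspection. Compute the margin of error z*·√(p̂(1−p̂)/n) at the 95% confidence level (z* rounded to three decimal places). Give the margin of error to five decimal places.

ME = 0.04073

p̂ = 5/105 = 0.04762.
SE = √(p̂(1−p̂)/n) = √(0.045351/105) = 0.020783.
For 95% confidence, z* = 1.960.
So ME = 0.04073.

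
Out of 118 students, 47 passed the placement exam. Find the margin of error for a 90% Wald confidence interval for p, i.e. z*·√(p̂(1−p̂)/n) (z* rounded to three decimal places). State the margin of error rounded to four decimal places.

The sample proportion is 47/118 = 0.39831.
Standard error of p̂: √(0.239658/118) = √0.002031001 = 0.045067.
The 90% critical value is z* = 1.645.
Margin of error = z*·SE = 1.645 × 0.045067 = 0.0741.

ME = 0.0741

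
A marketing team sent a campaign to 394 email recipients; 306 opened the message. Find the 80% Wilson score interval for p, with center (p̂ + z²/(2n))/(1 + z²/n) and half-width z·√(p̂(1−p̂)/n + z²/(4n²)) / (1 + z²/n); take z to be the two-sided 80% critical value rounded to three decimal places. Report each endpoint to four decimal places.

(0.7486, 0.8024)

Here p̂ = 306/394 = 0.77665 and z = 1.282 (z² = 1.643524).
1 + z²/n = 1.004171.
Center = (0.77665 + 0.002086)/1.004171 = 0.77550.
Radicand: p̂(1−p̂)/n + z²/(4n²) = 0.000440266 + 0.000002647 = 0.000442913.
Half-width = 1.282·√0.000442913/1.004171 = 0.02687.
So the interval runs from 0.7486 to 0.8024.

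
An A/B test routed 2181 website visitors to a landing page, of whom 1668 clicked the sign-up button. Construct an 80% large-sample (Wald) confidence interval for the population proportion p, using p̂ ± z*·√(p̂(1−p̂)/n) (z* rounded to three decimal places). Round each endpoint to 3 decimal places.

(0.753, 0.776)

With x = 1668 successes in n = 2181, p̂ = 0.76479.
SE = √(p̂(1−p̂)/n) = √(0.179888/2181) = 0.009082.
The 80% critical value is z* = 1.282.
Margin = 1.282·0.009082 = 0.01164.
So the interval runs from 0.753 to 0.776.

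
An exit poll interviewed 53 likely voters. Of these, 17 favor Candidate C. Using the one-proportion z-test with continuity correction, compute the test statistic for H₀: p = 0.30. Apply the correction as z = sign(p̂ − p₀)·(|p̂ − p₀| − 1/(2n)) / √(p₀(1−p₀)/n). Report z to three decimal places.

The sample proportion is 17/53 = 0.32075. p̂ − p₀ = 0.020755.
Continuity correction 1/(2n) = 1/106 = 0.009434.
Corrected numerator: |0.020755| − 0.009434 = 0.011321.
SE₀ = √(0.30·0.70/53) = 0.062947.
z = (+)0.011321/0.062947 = 0.180.

z = 0.180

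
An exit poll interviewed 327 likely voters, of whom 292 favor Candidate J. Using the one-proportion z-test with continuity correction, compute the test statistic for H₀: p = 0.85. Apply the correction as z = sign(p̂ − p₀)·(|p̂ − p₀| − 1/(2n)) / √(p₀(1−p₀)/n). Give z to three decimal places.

Sample proportion p̂ = 292/327 = 0.89297. p̂ − p₀ = 0.042966.
Continuity correction 1/(2n) = 1/654 = 0.001529.
Corrected numerator: |0.042966| − 0.001529 = 0.041437.
SE₀ = √(0.85·0.15/327) = 0.019746.
z = +0.041437/0.019746 = 2.099.

z = 2.099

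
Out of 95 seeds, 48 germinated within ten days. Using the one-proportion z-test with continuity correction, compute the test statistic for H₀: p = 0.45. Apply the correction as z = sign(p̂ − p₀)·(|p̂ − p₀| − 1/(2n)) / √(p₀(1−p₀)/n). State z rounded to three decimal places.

Sample proportion p̂ = 48/95 = 0.50526. p̂ − p₀ = 0.055263.
1/(2n) = 0.005263.
Corrected numerator: |0.055263| − 0.005263 = 0.050000.
Under H₀, SE = √(p₀(1−p₀)/n) = √(0.45·0.55/95) = √0.002605263 = 0.051042.
z = +0.050000/0.051042 = 0.980.

z = 0.980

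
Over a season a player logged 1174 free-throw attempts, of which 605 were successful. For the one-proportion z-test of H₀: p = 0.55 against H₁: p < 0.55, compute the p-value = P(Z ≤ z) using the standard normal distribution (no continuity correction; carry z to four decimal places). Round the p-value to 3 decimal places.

p-value = 0.008

p̂ = 605/1174 = 0.51533.
SE₀ = √(0.55·0.45/1174) = 0.014520.
Test statistic (full precision, shown to 4 dp): z = (605/1174 − 0.55)/SE₀ ≈ -2.3877.
From the standard normal, P(Z ≤ z) = 0.008.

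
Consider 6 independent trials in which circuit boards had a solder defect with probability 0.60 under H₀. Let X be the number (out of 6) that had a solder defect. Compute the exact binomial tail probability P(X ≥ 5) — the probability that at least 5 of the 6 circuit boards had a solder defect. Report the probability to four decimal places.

P = 0.2333

X ~ Binomial(n=6, p=0.60).
P(X ≥ 5) = C(6,5)·0.60^5·0.40^1 + C(6,6)·0.60^6·0.40^0.
= 0.186624 + 0.046656 = 0.2333.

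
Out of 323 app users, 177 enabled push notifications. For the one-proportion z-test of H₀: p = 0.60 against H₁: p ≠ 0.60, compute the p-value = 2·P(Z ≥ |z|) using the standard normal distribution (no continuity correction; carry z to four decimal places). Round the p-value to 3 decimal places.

With x = 177 successes in n = 323, p̂ = 0.54799.
Under H₀, SE = √(p₀(1−p₀)/n) = √(0.60·0.40/323) = √0.000743034 = 0.027259.
Test statistic (full precision, shown to 4 dp): z = (177/323 − 0.60)/SE₀ ≈ -1.9081.
From the standard normal, 2·P(Z ≥ |z|) = 0.056.

p-value = 0.056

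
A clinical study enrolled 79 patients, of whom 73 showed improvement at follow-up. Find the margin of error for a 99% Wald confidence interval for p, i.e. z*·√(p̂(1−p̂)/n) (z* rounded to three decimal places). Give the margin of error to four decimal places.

Sample proportion p̂ = 73/79 = 0.92405.
SE = √(p̂(1−p̂)/n) = √(0.070181/79) = 0.029806.
The 99% critical value is z* = 2.576.
Margin of error = z*·SE = 2.576 × 0.029806 = 0.0768.

ME = 0.0768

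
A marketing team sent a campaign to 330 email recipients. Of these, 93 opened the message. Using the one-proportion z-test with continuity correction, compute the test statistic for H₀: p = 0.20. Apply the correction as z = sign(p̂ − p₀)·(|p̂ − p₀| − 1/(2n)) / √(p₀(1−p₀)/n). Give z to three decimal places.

p̂ = 93/330 = 0.28182. p̂ − p₀ = 0.081818.
1/(2n) = 0.001515.
Corrected numerator: |0.081818| − 0.001515 = 0.080303.
Under H₀, SE = √(p₀(1−p₀)/n) = √(0.20·0.80/330) = √0.000484848 = 0.022019.
z = +0.080303/0.022019 = 3.647.

z = 3.647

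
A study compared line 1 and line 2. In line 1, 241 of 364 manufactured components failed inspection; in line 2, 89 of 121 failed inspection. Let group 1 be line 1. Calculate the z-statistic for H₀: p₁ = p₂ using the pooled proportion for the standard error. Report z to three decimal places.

z = -1.501

Sample proportions: p̂₁ = 241/364 = 0.66209 and p̂₂ = 89/121 = 0.73554.
Pooled p̂ = (241+89)/(364+121) = 330/485 = 0.68041.
Pooled SE = √[0.2174514·0.01101172] ≈ 0.048934.
z = -0.07345/0.048934 = -1.501.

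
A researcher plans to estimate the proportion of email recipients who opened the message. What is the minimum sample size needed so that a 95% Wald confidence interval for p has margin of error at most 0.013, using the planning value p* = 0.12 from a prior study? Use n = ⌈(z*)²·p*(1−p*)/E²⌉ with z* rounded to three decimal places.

For 95% confidence, z* = 1.960.
p*(1−p*) = 0.1056.
(z*)²·p*(1−p*)/E² = 3.841600·0.1056/0.000169 = 2400.432.
⌈2400.432⌉ = 2401.

n = 2401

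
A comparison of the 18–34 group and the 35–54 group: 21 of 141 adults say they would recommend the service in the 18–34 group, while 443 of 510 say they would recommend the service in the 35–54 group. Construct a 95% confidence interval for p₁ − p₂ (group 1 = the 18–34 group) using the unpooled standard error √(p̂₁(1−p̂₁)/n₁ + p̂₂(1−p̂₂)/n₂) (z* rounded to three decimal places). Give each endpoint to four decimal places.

(-0.7854, -0.6540)

p̂₁ = 21/141 = 0.14894, p̂₂ = 443/510 = 0.86863; p̂₁ − p̂₂ = -0.71969.
Unpooled SE = √(p̂₁(1−p̂₁)/n₁ + p̂₂(1−p̂₂)/n₂) = √(0.000898966 + 0.000223753) = 0.033507.
For 95% confidence, z* = 1.960. Margin = 1.960·0.033507 = 0.06567.
Interval: -0.71969 ± 0.06567 → (-0.7854, -0.6540).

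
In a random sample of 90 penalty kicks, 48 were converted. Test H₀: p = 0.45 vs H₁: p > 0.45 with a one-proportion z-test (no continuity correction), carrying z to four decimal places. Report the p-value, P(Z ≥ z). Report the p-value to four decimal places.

Sample proportion p̂ = 48/90 = 0.53333.
Under H₀, SE = √(p₀(1−p₀)/n) = √(0.45·0.55/90) = √0.002750000 = 0.052440.
Test statistic (full precision, shown to 4 dp): z = (48/90 − 0.45)/SE₀ ≈ 1.5891.
From the standard normal, P(Z ≥ z) = 0.0560.

p-value = 0.0560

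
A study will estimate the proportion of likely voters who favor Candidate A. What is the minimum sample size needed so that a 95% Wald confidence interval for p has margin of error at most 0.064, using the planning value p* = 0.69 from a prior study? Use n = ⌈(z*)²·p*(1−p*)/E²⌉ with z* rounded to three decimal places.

The 95% critical value is z* = 1.960.
p*(1−p*) = 0.2139.
(z*)²·p*(1−p*)/E² = 3.841600·0.2139/0.004096 = 200.615.
Rounding up, n = 201.

n = 201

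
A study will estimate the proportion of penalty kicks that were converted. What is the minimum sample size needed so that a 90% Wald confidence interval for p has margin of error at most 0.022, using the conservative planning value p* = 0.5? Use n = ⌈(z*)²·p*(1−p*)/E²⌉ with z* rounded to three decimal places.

The 90% critical value is z* = 1.645.
p*(1−p*) = 0.50·0.50 = 0.2500.
(z*)²·p*(1−p*)/E² = 2.706025·0.2500/0.000484 = 1397.740.
Rounding up, n = 1398.

n = 1398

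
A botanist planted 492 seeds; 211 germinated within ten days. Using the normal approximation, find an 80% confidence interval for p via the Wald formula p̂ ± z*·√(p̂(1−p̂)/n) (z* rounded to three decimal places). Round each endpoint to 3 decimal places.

Sample proportion p̂ = 211/492 = 0.42886.
SE = √(p̂(1−p̂)/n) = √(0.244939/492) = 0.022312.
z* = 1.282 at the 80% level.
Margin = 1.282·0.022312 = 0.02860.
So the interval runs from 0.400 to 0.457.

(0.400, 0.457)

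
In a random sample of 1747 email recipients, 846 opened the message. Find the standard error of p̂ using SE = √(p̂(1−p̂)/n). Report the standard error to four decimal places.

SE = 0.0120

p̂ = 846/1747 = 0.48426.
p̂(1−p̂) = 0.48426·0.51574 = 0.249752.
SE = √(0.249752/1747) = 0.0120.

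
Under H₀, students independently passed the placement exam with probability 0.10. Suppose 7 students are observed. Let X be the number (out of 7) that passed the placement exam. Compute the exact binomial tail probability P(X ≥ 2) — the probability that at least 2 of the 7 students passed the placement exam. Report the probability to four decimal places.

P = 0.1497

X ~ Binomial(n=7, p=0.10).
P(X ≥ 2) = Σ_{j=2}^{7} C(7,j)·0.10^j·0.90^{7−j}.
= 0.124003 + 0.022964 + 0.002552 + 0.000170 + 0.000006 + 0.000000 = 0.1497.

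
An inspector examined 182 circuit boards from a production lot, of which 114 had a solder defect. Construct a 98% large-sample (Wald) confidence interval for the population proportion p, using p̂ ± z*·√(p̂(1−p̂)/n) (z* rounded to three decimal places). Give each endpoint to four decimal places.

The sample proportion is 114/182 = 0.62637.
SE(p̂) = √(0.62637·0.37363/182) = 0.035859.
The 98% critical value is z* = 2.326.
Margin = 2.326·0.035859 = 0.08341.
So the interval runs from 0.5430 to 0.7098.

(0.5430, 0.7098)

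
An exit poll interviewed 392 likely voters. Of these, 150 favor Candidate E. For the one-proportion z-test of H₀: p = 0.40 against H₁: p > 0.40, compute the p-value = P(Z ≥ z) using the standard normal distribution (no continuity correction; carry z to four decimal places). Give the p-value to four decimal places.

p-value = 0.7584

With x = 150 successes in n = 392, p̂ = 0.38265.
Under H₀, SE = √(p₀(1−p₀)/n) = √(0.40·0.60/392) = √0.000612245 = 0.024744.
z = (p̂ − p₀)/SE = (150/392 − 0.40)/0.024744 ≈ -0.7011.
From the standard normal, P(Z ≥ z) = 0.7584.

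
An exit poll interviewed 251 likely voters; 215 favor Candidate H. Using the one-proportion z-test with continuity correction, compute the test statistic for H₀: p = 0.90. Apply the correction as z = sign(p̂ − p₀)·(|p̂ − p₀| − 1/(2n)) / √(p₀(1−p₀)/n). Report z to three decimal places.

The sample proportion is 215/251 = 0.85657. p̂ − p₀ = -0.043426.
1/(2n) = 0.001992.
Corrected numerator: |-0.043426| − 0.001992 = 0.041434.
Under H₀, SE = √(p₀(1−p₀)/n) = √(0.90·0.10/251) = √0.000358566 = 0.018936.
z = (−)0.041434/0.018936 = -2.188.

z = -2.188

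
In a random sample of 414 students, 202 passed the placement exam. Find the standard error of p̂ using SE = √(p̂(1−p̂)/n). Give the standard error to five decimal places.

SE = 0.02457

The sample proportion is 202/414 = 0.48792.
p̂(1−p̂) = 0.249854.
Dividing by n and taking the root: √0.000603512 = 0.02457.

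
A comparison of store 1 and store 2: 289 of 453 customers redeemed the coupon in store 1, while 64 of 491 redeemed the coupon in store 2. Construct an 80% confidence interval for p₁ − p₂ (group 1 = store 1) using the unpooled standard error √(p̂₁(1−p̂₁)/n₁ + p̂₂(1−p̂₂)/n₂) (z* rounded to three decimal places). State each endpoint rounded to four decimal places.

p̂₁ = 0.63797, p̂₂ = 0.13035, so the observed difference is 0.50762.
Unpooled SE = √(p̂₁(1−p̂₁)/n₁ + p̂₂(1−p̂₂)/n₂) = √(0.000509855 + 0.000230868) = 0.027216.
z* = 1.282 at the 80% level. Margin = 1.282·0.027216 = 0.03489.
CI: 0.50762 ± 0.03489 = (0.4727, 0.5425).

(0.4727, 0.5425)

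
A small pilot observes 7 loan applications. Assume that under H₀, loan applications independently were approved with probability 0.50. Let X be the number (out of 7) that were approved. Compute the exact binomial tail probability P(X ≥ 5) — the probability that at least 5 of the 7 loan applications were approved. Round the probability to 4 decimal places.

P = 0.2266

X ~ Binomial(n=7, p=0.50).
P(X ≥ 5) = C(7,5)·0.50^5·0.50^2 + C(7,6)·0.50^6·0.50^1 + C(7,7)·0.50^7·0.50^0.
= 0.164062 + 0.054688 + 0.007812 = 0.2266.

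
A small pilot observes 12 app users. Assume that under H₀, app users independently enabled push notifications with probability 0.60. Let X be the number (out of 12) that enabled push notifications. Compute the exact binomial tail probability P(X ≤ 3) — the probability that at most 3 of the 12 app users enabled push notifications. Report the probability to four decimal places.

X is binomial with n = 12 and p = 0.60.
P(X ≤ 3) = C(12,0)·0.60^0·0.40^12 + C(12,1)·0.60^1·0.40^11 + C(12,2)·0.60^2·0.40^10 + C(12,3)·0.60^3·0.40^9.
= 0.000017 + 0.000302 + 0.002491 + 0.012457 = 0.0153.

P = 0.0153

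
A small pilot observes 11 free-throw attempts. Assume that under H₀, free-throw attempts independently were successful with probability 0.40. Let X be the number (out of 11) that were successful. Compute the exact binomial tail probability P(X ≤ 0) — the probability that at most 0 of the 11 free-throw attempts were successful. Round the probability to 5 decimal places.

P = 0.00363

X is binomial with n = 11 and p = 0.40.
P(X ≤ 0) = C(11,0)·0.40^0·0.60^11.
= 0.003628 = 0.00363.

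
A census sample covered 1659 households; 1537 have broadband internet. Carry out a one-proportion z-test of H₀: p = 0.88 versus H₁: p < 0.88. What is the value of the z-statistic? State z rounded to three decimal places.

z = 5.824

The sample proportion is 1537/1659 = 0.92646.
Under H₀, SE = √(p₀(1−p₀)/n) = √(0.88·0.12/1659) = √0.000063653 = 0.007978.
z = (p̂ − p₀)/SE = (0.92646 − 0.88)/0.007978 = 5.824.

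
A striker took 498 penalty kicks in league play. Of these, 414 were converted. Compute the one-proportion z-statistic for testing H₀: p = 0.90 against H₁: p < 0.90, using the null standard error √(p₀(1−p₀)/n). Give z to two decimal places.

With x = 414 successes in n = 498, p̂ = 0.83133.
SE₀ = √(0.90·0.10/498) = 0.013443.
z = (0.83133 − 0.90)/0.013443 = -0.06867/0.013443 = -5.11.

z = -5.11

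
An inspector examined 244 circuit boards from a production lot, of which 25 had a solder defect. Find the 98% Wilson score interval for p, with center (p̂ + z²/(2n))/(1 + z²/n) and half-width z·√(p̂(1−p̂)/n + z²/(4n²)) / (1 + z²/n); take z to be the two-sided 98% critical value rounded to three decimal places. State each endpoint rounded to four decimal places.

p̂ = 25/244 = 0.10246; z = 2.326, so z² = 5.410276.
1 + z²/n = 1.022173.
Center = (0.10246 + 0.011087)/1.022173 = 0.11108.
Radicand: p̂(1−p̂)/n + z²/(4n²) = 0.000376890 + 0.000022719 = 0.000399609.
Half-width = 2.326·√0.000399609/1.022173 = 0.04549.
CI: 0.11108 ± 0.04549 = (0.0656, 0.1566).

(0.0656, 0.1566)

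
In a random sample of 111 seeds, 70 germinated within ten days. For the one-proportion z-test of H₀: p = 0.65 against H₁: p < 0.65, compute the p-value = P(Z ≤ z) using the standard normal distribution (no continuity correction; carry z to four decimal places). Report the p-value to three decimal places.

p̂ = 70/111 = 0.63063.
Null standard error: √(0.65·0.35/111) = √0.002049550 = 0.045272.
z = (p̂ − p₀)/SE = (70/111 − 0.65)/0.045272 ≈ -0.4278.
p-value = P(Z ≤ z) with z = -0.4278 → 0.334.

p-value = 0.334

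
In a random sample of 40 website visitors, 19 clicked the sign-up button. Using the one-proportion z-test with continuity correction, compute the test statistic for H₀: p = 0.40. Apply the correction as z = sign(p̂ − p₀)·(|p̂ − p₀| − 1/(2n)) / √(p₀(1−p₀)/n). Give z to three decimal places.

With x = 19 successes in n = 40, p̂ = 0.47500. p̂ − p₀ = 0.075000.
1/(2n) = 0.012500.
Corrected numerator: |0.075000| − 0.012500 = 0.062500.
Under H₀, SE = √(p₀(1−p₀)/n) = √(0.40·0.60/40) = √0.006000000 = 0.077460.
z = (+)0.062500/0.077460 = 0.807.

z = 0.807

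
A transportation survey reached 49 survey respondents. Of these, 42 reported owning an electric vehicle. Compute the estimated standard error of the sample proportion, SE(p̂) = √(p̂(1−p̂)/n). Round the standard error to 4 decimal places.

Sample proportion p̂ = 42/49 = 0.85714.
p̂(1−p̂) = 0.85714·0.14286 = 0.122451.
Dividing by n and taking the root: √0.002499000 = 0.0500.

SE = 0.0500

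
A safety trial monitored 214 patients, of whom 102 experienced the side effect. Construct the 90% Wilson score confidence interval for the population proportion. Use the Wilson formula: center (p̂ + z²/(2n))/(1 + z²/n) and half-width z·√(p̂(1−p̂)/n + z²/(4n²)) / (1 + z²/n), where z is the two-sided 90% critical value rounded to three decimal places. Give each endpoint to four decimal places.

Here p̂ = 102/214 = 0.47664 and z = 1.645 (z² = 2.706025).
1 + z²/n = 1.012645.
Adjusted center: (0.47664 + z²/(2n))/1.012645 = 0.47693.
Radicand: p̂(1−p̂)/n + z²/(4n²) = 0.001165673 + 0.000014772 = 0.001180445.
Half-width = z·√(radicand)/denom = 1.645·0.034358/1.012645 = 0.05581.
So the interval runs from 0.4211 to 0.5327.

(0.4211, 0.5327)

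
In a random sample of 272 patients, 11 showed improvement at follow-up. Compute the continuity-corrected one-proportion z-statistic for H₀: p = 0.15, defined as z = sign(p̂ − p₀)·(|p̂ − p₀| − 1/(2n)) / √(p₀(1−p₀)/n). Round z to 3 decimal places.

z = -4.975

With x = 11 successes in n = 272, p̂ = 0.04044. p̂ − p₀ = -0.109559.
Continuity correction 1/(2n) = 1/544 = 0.001838.
Corrected numerator: |-0.109559| − 0.001838 = 0.107721.
SE₀ = √(0.15·0.85/272) = 0.021651.
z = −0.107721/0.021651 = -4.975.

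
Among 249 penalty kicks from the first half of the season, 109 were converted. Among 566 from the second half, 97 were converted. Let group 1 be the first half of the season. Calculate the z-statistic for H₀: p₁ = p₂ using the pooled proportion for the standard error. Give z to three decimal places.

z = 8.060

p̂₁ = 109/249 = 0.43775, p̂₂ = 97/566 = 0.17138.
Pooled p̂ = (109+97)/(249+566) = 206/815 = 0.25276.
SE = √[p̂(1−p̂)(1/n₁+1/n₂)] = √[0.25276·0.74724·(1/249+1/566)] ≈ 0.033049.
z = (p̂₁ − p̂₂)/SE = (0.43775 − 0.17138)/0.033049 = 0.26637/0.033049 = 8.060.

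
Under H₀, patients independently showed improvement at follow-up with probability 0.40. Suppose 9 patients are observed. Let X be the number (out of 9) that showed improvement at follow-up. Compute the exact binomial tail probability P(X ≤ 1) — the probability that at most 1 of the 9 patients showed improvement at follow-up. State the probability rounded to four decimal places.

X ~ Binomial(n=9, p=0.40).
P(X ≤ 1) = C(9,0)·0.40^0·0.60^9 + C(9,1)·0.40^1·0.60^8.
= 0.010078 + 0.060466 = 0.0705.

P = 0.0705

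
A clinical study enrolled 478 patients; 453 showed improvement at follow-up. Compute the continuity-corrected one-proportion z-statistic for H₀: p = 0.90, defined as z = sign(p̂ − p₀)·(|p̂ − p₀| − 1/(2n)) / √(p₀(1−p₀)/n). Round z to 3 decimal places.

z = 3.400

Sample proportion p̂ = 453/478 = 0.94770. p̂ − p₀ = 0.047699.
Continuity correction 1/(2n) = 1/956 = 0.001046.
Corrected numerator: |0.047699| − 0.001046 = 0.046653.
SE₀ = √(0.90·0.10/478) = 0.013722.
z = (+)0.046653/0.013722 = 3.400.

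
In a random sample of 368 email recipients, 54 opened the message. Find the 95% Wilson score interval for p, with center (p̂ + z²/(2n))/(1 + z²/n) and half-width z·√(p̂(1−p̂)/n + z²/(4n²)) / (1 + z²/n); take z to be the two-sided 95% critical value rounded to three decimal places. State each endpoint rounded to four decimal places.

(0.1142, 0.1865)

p̂ = 54/368 = 0.14674; z = 1.960, so z² = 3.841600.
Denominator 1 + z²/n = 1 + 3.841600/368 = 1.010439.
Center = (0.14674 + 0.005220)/1.010439 = 0.15039.
Radicand: p̂(1−p̂)/n + z²/(4n²) = 0.000340236 + 0.000007092 = 0.000347328.
Half-width = 1.960·√0.000347328/1.010439 = 0.03615.
CI: 0.15039 ± 0.03615 = (0.1142, 0.1865).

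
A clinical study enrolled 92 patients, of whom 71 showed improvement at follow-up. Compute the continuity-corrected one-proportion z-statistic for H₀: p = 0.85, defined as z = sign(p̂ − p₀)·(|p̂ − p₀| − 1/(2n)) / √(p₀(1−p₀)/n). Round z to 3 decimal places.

z = -1.956

p̂ = 71/92 = 0.77174. p̂ − p₀ = -0.078261.
1/(2n) = 0.005435.
Corrected numerator: |-0.078261| − 0.005435 = 0.072826.
SE₀ = √(0.85·0.15/92) = 0.037227.
z = (−)0.072826/0.037227 = -1.956.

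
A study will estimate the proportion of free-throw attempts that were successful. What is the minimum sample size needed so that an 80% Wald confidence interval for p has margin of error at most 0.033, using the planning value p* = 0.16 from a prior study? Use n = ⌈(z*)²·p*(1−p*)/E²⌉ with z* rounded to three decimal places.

n = 203

For 80% confidence, z* = 1.282.
p*(1−p*) = 0.1344.
(z*)²·p*(1−p*)/E² = 1.643524·0.1344/0.001089 = 202.837.
⌈202.837⌉ = 203.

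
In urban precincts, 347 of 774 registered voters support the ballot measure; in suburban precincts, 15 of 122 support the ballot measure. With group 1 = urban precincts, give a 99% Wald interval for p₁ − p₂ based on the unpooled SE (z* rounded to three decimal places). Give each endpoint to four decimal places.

p̂₁ = 347/774 = 0.44832, p̂₂ = 15/122 = 0.12295; p̂₁ − p̂₂ = 0.32537.
Unpooled SE = √(p̂₁(1−p̂₁)/n₁ + p̂₂(1−p̂₂)/n₂) = √(0.000319547 + 0.000883885) = 0.034691.
The 99% critical value is z* = 2.576. Margin of error = 0.08936.
CI: 0.32537 ± 0.08936 = (0.2360, 0.4147).

(0.2360, 0.4147)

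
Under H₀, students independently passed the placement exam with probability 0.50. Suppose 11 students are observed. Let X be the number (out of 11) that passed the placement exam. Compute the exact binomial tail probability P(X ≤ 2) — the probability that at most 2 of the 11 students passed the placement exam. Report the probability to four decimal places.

X is binomial with n = 11 and p = 0.50.
P(X ≤ 2) = C(11,0)·0.50^0·0.50^11 + C(11,1)·0.50^1·0.50^10 + C(11,2)·0.50^2·0.50^9.
= 0.000488 + 0.005371 + 0.026855 = 0.0327.

P = 0.0327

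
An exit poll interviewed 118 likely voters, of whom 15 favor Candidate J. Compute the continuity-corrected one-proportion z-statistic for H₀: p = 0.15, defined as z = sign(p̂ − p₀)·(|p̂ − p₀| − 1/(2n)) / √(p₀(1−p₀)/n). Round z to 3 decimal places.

Sample proportion p̂ = 15/118 = 0.12712. p̂ − p₀ = -0.022881.
1/(2n) = 0.004237.
Corrected numerator: |-0.022881| − 0.004237 = 0.018644.
Under H₀, SE = √(p₀(1−p₀)/n) = √(0.15·0.85/118) = √0.001080508 = 0.032871.
z = −0.018644/0.032871 = -0.567.

z = -0.567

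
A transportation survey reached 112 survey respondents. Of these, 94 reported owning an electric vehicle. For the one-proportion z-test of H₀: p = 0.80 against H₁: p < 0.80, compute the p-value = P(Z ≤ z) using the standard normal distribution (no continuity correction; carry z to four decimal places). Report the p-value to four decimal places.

p-value = 0.8507

Sample proportion p̂ = 94/112 = 0.83929.
Null standard error: √(0.80·0.20/112) = √0.001428571 = 0.037796.
Test statistic (full precision, shown to 4 dp): z = (94/112 − 0.80)/SE₀ ≈ 1.0394.
From the standard normal, P(Z ≤ z) = 0.8507.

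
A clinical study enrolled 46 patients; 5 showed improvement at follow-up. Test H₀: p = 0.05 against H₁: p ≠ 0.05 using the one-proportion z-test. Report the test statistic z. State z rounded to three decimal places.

z = 1.827

With x = 5 successes in n = 46, p̂ = 0.10870.
Under H₀, SE = √(p₀(1−p₀)/n) = √(0.05·0.95/46) = √0.001032609 = 0.032134.
Test statistic: z = 0.05870/0.032134 = 1.827.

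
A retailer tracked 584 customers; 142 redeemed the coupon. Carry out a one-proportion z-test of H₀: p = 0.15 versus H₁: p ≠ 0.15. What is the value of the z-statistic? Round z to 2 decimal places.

z = 6.30

The sample proportion is 142/584 = 0.24315.
Null standard error: √(0.15·0.85/584) = √0.000218322 = 0.014776.
z = (0.24315 − 0.15)/0.014776 = 0.09315/0.014776 = 6.30.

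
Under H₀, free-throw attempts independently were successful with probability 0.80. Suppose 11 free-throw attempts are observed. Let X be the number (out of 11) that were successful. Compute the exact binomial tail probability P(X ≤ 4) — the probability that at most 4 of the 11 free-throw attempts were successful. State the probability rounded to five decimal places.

X is binomial with n = 11 and p = 0.80.
P(X ≤ 4) = Σ_{j=0}^{4} C(11,j)·0.80^j·0.20^{11−j}.
= 0.000000 + 0.000001 + 0.000018 + 0.000216 + 0.001730 = 0.00197.

P = 0.00197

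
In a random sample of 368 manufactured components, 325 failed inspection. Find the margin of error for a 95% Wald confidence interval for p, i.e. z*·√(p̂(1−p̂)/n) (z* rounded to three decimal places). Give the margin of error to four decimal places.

ME = 0.0328

Sample proportion p̂ = 325/368 = 0.88315.
SE = √(p̂(1−p̂)/n) = √(0.103194/368) = 0.016746.
For 95% confidence, z* = 1.960.
So ME = 0.0328.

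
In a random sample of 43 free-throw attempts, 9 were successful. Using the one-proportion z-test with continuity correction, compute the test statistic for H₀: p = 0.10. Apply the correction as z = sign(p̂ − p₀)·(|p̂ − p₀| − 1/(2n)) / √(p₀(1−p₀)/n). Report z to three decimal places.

z = 2.135

Sample proportion p̂ = 9/43 = 0.20930. p̂ − p₀ = 0.109302.
1/(2n) = 0.011628.
Corrected numerator: |0.109302| − 0.011628 = 0.097674.
Under H₀, SE = √(p₀(1−p₀)/n) = √(0.10·0.90/43) = √0.002093023 = 0.045750.
z = +0.097674/0.045750 = 2.135.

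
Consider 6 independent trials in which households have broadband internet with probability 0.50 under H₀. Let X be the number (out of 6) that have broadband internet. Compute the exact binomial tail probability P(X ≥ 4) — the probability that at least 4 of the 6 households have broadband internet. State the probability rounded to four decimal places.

X ~ Binomial(n=6, p=0.50).
P(X ≥ 4) = C(6,4)·0.50^4·0.50^2 + C(6,5)·0.50^5·0.50^1 + C(6,6)·0.50^6·0.50^0.
= 0.234375 + 0.093750 + 0.015625 = 0.3438.

P = 0.3438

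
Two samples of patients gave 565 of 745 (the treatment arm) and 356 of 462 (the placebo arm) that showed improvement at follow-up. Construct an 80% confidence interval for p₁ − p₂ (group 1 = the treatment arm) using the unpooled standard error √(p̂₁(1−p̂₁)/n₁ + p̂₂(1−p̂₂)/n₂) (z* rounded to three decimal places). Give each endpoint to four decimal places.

(-0.0443, 0.0200)

p̂₁ = 0.75839, p̂₂ = 0.77056, so the observed difference is -0.01217.
SE = √(0.000245953 + 0.000382675) = √0.000628628 = 0.025072.
For 80% confidence, z* = 1.282. Margin of error = 0.03214.
So the interval runs from -0.0443 to 0.0200.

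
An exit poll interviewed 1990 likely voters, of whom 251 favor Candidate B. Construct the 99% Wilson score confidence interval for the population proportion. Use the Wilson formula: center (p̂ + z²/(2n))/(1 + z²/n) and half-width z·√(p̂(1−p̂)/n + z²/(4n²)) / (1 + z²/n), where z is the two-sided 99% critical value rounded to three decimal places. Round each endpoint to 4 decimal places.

p̂ = 251/1990 = 0.12613; z = 2.576, so z² = 6.635776.
1 + z²/n = 1.003335.
Adjusted center: (0.12613 + z²/(2n))/1.003335 = 0.12737.
Radicand: p̂(1−p̂)/n + z²/(4n²) = 0.000055388 + 0.000000419 = 0.000055807.
Half-width = 2.576·√0.000055807/1.003335 = 0.01918.
Interval: 0.12737 ± 0.01918 → (0.1082, 0.1466).

(0.1082, 0.1466)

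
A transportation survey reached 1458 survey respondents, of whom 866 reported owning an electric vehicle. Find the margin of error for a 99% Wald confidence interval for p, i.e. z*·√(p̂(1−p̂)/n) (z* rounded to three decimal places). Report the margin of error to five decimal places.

ME = 0.03313

The sample proportion is 866/1458 = 0.59396.
Standard error of p̂: √(0.241171/1458) = √0.000165412 = 0.012861.
For 99% confidence, z* = 2.576.
Margin of error = z*·SE = 2.576 × 0.012861 = 0.03313.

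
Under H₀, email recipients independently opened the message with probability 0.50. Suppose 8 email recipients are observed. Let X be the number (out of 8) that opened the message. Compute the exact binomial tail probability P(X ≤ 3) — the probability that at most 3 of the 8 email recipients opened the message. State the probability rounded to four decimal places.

X is binomial with n = 8 and p = 0.50.
P(X ≤ 3) = C(8,0)·0.50^0·0.50^8 + C(8,1)·0.50^1·0.50^7 + C(8,2)·0.50^2·0.50^6 + C(8,3)·0.50^3·0.50^5.
= 0.003906 + 0.031250 + 0.109375 + 0.218750 = 0.3633.

P = 0.3633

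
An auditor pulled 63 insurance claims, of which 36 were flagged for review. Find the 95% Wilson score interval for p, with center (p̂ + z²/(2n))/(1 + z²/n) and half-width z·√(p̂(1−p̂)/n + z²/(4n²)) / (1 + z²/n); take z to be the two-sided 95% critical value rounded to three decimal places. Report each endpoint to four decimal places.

Here p̂ = 36/63 = 0.57143 and z = 1.960 (z² = 3.841600).
Denominator 1 + z²/n = 1 + 3.841600/63 = 1.060978.
Center = (0.57143 + 0.030489)/1.060978 = 0.56732.
Radicand: p̂(1−p̂)/n + z²/(4n²) = 0.003887269 + 0.000241975 = 0.004129244.
Half-width = z·√(radicand)/denom = 1.960·0.064259/1.060978 = 0.11871.
CI: 0.56732 ± 0.11871 = (0.4486, 0.6860).

(0.4486, 0.6860)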